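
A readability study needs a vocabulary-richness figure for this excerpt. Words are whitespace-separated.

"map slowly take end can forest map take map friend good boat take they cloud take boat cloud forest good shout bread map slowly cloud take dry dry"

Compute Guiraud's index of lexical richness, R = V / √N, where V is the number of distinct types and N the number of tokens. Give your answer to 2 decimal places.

N = 28, V = 14.
√N = 5.291503
R = 14 / 5.291503 = 2.65

2.65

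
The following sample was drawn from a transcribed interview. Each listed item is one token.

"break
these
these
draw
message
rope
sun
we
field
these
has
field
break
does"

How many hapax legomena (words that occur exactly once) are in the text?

Frequencies: these:3, break:2, field:2, draw:1, message:1, rope:1, sun:1, we:1, has:1, does:1
Hapax (freq=1): does, draw, has, message, rope, sun, we

7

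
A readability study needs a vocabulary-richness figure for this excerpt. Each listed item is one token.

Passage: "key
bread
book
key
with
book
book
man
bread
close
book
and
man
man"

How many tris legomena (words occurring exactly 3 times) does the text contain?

Frequencies: book:4, man:3, key:2, bread:2, with:1, close:1, and:1
Words with frequency 3: man

1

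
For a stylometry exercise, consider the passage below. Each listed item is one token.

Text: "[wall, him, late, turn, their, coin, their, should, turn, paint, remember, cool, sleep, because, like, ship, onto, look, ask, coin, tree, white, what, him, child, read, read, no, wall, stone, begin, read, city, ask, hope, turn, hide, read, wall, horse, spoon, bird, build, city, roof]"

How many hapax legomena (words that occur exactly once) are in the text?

25

Frequencies: read:4, wall:3, turn:3, him:2, their:2, coin:2, ask:2, city:2, late:1, should:1, paint:1, remember:1, cool:1, sleep:1, because:1, like:1, ship:1, onto:1, look:1, tree:1, … (13 more, each freq 1)
Hapax (freq=1): because, begin, bird, build, child, cool, hide, hope, horse, late, like, look, no, onto, paint, remember, roof, ship, should, sleep, spoon, stone, tree, what, white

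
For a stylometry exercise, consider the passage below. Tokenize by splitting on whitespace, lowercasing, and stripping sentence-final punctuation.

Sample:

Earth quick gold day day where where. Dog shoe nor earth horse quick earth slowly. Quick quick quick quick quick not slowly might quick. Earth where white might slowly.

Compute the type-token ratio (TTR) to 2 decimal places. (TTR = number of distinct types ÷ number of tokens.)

N = 29 tokens, V = 13 types.
TTR = V / N = 13 / 29 = 0.45

0.45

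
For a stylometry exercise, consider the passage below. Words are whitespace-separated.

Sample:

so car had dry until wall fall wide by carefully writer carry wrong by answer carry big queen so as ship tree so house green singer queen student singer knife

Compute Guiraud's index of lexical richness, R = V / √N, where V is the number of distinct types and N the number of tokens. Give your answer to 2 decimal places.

4.38

N = 30, V = 24.
√N = 5.477226
R = 24 / 5.477226 = 4.38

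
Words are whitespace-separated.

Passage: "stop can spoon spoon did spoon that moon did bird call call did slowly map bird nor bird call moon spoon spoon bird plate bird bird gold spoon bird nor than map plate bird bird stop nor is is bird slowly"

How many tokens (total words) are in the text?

41

Tokens: stop, can, spoon, spoon, did, spoon, that, moon, did, bird, call, call, did, slowly, map, bird, nor, bird, call, moon, spoon, spoon, bird, plate, bird, bird, gold, spoon, bird, nor, than, map, plate, bird, bird, stop, nor, is, is, bird, slowly
N = 41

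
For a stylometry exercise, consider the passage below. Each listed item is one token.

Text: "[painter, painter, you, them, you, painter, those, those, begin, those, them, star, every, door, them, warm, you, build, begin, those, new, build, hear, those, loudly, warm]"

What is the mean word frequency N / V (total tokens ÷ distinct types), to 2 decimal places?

N = 26 tokens, V = 13 types.
Mean frequency = N / V = 26 / 13 = 2.00

2.00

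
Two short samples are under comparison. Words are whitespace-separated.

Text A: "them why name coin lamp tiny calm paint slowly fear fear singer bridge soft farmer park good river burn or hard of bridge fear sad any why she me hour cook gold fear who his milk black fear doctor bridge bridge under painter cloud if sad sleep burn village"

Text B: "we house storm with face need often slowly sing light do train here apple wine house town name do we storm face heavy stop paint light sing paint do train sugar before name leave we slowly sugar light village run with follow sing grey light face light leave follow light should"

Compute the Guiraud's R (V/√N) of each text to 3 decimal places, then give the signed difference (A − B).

A: V=39, N=49, R=5.571
B: V=28, N=51, R=3.921
Difference = 5.571 − 3.921 = 1.650

1.650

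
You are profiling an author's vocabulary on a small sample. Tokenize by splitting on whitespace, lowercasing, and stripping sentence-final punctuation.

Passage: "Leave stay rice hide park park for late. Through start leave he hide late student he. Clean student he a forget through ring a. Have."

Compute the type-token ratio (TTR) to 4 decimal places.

N = 25 tokens, V = 16 types.
TTR = V / N = 16 / 25 = 0.6400

0.6400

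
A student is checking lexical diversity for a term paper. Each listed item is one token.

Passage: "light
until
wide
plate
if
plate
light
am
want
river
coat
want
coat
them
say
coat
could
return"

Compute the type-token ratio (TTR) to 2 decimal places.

0.72

N = 18 tokens, V = 13 types.
TTR = V / N = 13 / 18 = 0.72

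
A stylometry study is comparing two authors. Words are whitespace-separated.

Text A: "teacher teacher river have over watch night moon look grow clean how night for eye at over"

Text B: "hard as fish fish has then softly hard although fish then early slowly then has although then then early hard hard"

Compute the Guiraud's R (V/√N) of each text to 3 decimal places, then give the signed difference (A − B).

A: V=14, N=17, R=3.395
B: V=9, N=21, R=1.964
Difference = 3.395 − 1.964 = 1.431

1.431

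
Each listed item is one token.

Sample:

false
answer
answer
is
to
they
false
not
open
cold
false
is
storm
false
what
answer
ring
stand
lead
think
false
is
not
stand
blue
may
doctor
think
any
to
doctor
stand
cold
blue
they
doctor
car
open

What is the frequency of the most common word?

5

Frequencies: false:5, answer:3, is:3, stand:3, doctor:3, to:2, they:2, not:2, open:2, cold:2, think:2, blue:2, storm:1, what:1, ring:1, lead:1, may:1, any:1, car:1
Most common: 'false' with frequency 5.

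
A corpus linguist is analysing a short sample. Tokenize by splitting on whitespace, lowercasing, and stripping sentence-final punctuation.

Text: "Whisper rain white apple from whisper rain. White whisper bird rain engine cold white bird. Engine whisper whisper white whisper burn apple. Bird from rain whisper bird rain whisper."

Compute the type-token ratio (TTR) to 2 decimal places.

0.31

N = 29 tokens, V = 9 types.
TTR = V / N = 9 / 29 = 0.31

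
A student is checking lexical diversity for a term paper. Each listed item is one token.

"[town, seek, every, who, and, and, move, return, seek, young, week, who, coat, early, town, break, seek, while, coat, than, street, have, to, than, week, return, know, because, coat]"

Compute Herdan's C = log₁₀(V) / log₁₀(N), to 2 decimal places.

0.87

N = 29, V = 19.
log₁₀(V) = 1.278754, log₁₀(N) = 1.462398
C = 1.278754 / 1.462398 = 0.87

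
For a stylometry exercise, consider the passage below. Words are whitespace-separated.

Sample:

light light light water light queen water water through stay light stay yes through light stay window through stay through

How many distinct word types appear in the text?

7

Distinct types: {light, queen, stay, through, water, window, yes}
V = 7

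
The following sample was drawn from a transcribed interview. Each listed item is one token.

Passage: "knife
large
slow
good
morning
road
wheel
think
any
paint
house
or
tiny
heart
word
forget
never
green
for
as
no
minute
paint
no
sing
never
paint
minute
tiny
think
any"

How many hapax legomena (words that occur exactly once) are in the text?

Frequencies: paint:3, think:2, any:2, tiny:2, never:2, no:2, minute:2, knife:1, large:1, slow:1, good:1, morning:1, road:1, wheel:1, house:1, or:1, heart:1, word:1, forget:1, green:1, … (3 more, each freq 1)
Hapax (freq=1): as, for, forget, good, green, heart, house, knife, large, morning, or, road, sing, slow, wheel, word

16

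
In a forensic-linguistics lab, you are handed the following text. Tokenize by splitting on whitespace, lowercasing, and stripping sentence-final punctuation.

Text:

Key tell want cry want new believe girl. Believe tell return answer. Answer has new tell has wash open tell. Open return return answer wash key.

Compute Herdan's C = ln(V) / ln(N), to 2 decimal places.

N = 26, V = 12.
ln(V) = 2.484907, ln(N) = 3.258097
C = 2.484907 / 3.258097 = 0.76

0.76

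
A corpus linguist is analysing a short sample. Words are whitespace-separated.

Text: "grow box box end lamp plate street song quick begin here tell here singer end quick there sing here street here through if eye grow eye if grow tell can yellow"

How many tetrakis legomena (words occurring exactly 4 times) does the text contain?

Frequencies: here:4, grow:3, box:2, end:2, street:2, quick:2, tell:2, if:2, eye:2, lamp:1, plate:1, song:1, begin:1, singer:1, there:1, sing:1, through:1, can:1, yellow:1
Words with frequency 4: here

1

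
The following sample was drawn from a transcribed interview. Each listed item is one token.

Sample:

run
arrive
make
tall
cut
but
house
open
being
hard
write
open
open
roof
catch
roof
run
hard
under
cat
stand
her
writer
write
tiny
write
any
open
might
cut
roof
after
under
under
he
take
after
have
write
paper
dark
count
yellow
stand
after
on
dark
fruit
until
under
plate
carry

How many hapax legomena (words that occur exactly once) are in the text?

24

Frequencies: open:4, write:4, under:4, roof:3, after:3, run:2, cut:2, hard:2, stand:2, dark:2, arrive:1, make:1, tall:1, but:1, house:1, being:1, catch:1, cat:1, her:1, writer:1, … (14 more, each freq 1)
Hapax (freq=1): any, arrive, being, but, carry, cat, catch, count, fruit, have, he, her, house, make, might, on, paper, plate, take, tall, tiny, until, writer, yellow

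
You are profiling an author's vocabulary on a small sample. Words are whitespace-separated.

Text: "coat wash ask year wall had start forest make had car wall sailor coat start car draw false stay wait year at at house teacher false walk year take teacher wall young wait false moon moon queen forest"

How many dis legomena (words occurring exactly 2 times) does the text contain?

9

Frequencies: year:3, wall:3, false:3, coat:2, had:2, start:2, forest:2, car:2, wait:2, at:2, teacher:2, moon:2, wash:1, ask:1, make:1, sailor:1, draw:1, stay:1, house:1, walk:1, … (3 more, each freq 1)
Words with frequency 2: at, car, coat, forest, had, moon, start, teacher, wait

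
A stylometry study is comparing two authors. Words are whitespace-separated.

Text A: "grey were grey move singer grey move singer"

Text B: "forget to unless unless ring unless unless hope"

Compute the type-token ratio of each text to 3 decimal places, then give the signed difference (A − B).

-0.125

TTR(A) = 4/8 = 0.500
TTR(B) = 5/8 = 0.625
Difference = 0.500 − 0.625 = -0.125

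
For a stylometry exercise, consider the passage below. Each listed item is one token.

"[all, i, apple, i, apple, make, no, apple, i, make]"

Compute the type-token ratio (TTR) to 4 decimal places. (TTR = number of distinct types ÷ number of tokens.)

N = 10 tokens, V = 5 types.
TTR = V / N = 5 / 10 = 0.5000

0.5000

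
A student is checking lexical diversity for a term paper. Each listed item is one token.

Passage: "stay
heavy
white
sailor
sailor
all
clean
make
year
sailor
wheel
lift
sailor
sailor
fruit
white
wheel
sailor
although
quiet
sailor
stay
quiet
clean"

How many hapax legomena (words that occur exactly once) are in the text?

7

Frequencies: sailor:7, stay:2, white:2, clean:2, wheel:2, quiet:2, heavy:1, all:1, make:1, year:1, lift:1, fruit:1, although:1
Hapax (freq=1): all, although, fruit, heavy, lift, make, year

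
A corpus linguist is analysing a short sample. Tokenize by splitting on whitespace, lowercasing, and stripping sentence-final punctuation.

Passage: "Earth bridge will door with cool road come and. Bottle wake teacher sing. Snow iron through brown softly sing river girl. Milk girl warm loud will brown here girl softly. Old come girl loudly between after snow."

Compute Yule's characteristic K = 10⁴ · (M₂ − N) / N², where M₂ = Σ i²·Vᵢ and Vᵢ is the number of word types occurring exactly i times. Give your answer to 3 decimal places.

Frequencies: girl:4, will:2, come:2, sing:2, snow:2, brown:2, softly:2, earth:1, bridge:1, door:1, with:1, cool:1, road:1, and:1, bottle:1, wake:1, teacher:1, iron:1, through:1, river:1, … (8 more, each freq 1)
N = 37. Frequency spectrum: V_1=21, V_2=6, V_4=1
M₂ = 1²·21 + 2²·6 + 4²·1 = 61
K = 10000 × (61 − 37) / 37² = 175.310

175.310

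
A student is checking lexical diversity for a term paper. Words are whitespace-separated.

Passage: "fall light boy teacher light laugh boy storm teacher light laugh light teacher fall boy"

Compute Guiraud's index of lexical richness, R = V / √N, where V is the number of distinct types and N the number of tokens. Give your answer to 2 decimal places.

N = 15, V = 6.
√N = 3.872983
R = 6 / 3.872983 = 1.55

1.55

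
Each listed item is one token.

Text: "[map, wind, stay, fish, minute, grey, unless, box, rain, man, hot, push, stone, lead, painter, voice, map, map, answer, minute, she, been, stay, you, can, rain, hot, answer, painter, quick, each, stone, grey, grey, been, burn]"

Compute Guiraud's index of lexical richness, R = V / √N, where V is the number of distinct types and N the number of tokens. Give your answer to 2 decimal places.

4.00

N = 36, V = 24.
√N = 6.000000
R = 24 / 6.000000 = 4.00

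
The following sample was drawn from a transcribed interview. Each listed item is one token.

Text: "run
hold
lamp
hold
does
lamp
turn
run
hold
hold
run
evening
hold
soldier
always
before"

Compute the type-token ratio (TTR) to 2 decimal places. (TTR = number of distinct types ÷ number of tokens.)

N = 16 tokens, V = 9 types.
TTR = V / N = 9 / 16 = 0.56

0.56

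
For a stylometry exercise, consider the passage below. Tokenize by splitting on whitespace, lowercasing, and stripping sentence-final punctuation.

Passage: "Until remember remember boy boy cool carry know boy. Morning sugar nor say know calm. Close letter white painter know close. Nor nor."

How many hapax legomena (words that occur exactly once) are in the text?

Frequencies: boy:3, know:3, nor:3, remember:2, close:2, until:1, cool:1, carry:1, morning:1, sugar:1, say:1, calm:1, letter:1, white:1, painter:1
Hapax (freq=1): calm, carry, cool, letter, morning, painter, say, sugar, until, white

10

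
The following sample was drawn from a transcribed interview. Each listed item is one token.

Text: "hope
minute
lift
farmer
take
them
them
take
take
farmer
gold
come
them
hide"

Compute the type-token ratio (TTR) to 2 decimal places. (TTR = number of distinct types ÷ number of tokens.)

0.64

N = 14 tokens, V = 9 types.
TTR = V / N = 9 / 14 = 0.64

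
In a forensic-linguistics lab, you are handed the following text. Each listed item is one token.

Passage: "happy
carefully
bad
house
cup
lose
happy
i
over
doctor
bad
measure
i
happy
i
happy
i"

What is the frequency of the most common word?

Frequencies: happy:4, i:4, bad:2, carefully:1, house:1, cup:1, lose:1, over:1, doctor:1, measure:1
Most common: 'happy' with frequency 4.

4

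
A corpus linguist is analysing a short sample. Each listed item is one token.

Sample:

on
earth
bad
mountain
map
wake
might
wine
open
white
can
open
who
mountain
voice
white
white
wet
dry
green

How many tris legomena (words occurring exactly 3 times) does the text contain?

Frequencies: white:3, mountain:2, open:2, on:1, earth:1, bad:1, map:1, wake:1, might:1, wine:1, can:1, who:1, voice:1, wet:1, dry:1, green:1
Words with frequency 3: white

1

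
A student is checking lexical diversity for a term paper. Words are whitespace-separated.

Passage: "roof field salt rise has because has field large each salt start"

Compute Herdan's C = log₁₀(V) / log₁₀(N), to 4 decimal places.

0.8842

N = 12, V = 9.
log₁₀(V) = 0.954243, log₁₀(N) = 1.079181
C = 0.954243 / 1.079181 = 0.8842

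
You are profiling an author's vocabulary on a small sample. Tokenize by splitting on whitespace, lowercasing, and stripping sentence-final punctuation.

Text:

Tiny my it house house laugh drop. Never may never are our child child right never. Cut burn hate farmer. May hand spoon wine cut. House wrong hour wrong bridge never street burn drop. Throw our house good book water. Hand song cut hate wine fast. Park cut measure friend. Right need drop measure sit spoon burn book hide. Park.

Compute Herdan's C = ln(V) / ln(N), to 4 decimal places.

N = 60, V = 35.
ln(V) = 3.555348, ln(N) = 4.094345
C = 3.555348 / 4.094345 = 0.8684

0.8684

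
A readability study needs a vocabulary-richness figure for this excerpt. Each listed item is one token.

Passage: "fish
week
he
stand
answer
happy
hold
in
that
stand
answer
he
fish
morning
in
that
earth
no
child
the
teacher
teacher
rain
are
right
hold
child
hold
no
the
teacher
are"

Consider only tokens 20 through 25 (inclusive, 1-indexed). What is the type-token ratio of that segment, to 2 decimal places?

0.83

Segment tokens 20–25: the, teacher, teacher, rain, are, right
Segment N = 6, segment V = 5.
TTR = 5 / 6 = 0.83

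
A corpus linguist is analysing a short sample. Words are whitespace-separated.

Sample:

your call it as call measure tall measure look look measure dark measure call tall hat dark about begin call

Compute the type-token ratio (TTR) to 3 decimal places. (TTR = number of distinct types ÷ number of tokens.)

0.550

N = 20 tokens, V = 11 types.
TTR = V / N = 11 / 20 = 0.550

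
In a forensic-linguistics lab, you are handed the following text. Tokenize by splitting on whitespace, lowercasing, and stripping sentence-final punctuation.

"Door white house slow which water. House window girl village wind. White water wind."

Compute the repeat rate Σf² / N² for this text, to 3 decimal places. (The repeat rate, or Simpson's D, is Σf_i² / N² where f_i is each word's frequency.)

Frequencies: white:2, house:2, water:2, wind:2, door:1, slow:1, which:1, window:1, girl:1, village:1
Σf² = 22; N² = 196
Repeat rate = 22 / 196 = 0.112

0.112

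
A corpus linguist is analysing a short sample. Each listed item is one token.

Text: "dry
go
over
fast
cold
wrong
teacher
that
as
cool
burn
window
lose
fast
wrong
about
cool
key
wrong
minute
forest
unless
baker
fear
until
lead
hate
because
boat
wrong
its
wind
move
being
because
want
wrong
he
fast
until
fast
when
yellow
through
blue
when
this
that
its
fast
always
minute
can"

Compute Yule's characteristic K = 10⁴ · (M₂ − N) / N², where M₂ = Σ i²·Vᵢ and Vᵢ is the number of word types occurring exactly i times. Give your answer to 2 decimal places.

192.24

Frequencies: fast:5, wrong:5, that:2, cool:2, minute:2, until:2, because:2, its:2, when:2, dry:1, go:1, over:1, cold:1, teacher:1, as:1, burn:1, window:1, lose:1, about:1, key:1, … (18 more, each freq 1)
N = 53. Frequency spectrum: V_1=29, V_2=7, V_5=2
M₂ = 1²·29 + 2²·7 + 5²·2 = 107
K = 10000 × (107 − 53) / 53² = 192.24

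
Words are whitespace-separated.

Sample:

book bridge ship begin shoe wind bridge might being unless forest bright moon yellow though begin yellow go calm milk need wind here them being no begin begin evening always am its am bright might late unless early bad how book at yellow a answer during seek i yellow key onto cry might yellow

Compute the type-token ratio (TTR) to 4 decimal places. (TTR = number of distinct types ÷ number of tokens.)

0.7037

N = 54 tokens, V = 38 types.
TTR = V / N = 38 / 54 = 0.7037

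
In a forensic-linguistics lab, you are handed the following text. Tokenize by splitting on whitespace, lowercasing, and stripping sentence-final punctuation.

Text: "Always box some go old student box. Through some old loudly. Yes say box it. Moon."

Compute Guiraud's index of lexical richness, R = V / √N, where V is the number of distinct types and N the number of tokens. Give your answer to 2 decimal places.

N = 16, V = 12.
√N = 4.000000
R = 12 / 4.000000 = 3.00

3.00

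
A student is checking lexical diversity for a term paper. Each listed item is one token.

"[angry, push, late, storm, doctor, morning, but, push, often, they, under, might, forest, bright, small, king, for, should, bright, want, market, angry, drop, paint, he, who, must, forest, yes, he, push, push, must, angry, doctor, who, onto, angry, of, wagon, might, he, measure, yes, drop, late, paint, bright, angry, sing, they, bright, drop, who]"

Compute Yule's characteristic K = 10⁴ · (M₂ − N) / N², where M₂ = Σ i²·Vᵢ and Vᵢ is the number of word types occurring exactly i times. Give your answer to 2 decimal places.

Frequencies: angry:5, push:4, bright:4, drop:3, he:3, who:3, late:2, doctor:2, they:2, might:2, forest:2, paint:2, must:2, yes:2, storm:1, morning:1, but:1, often:1, under:1, small:1, … (10 more, each freq 1)
N = 54. Frequency spectrum: V_1=16, V_2=8, V_3=3, V_4=2, V_5=1
M₂ = 1²·16 + 2²·8 + 3²·3 + 4²·2 + 5²·1 = 132
K = 10000 × (132 − 54) / 54² = 267.49

267.49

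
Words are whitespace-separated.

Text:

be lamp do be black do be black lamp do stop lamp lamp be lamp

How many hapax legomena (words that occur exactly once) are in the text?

Frequencies: lamp:5, be:4, do:3, black:2, stop:1
Hapax (freq=1): stop

1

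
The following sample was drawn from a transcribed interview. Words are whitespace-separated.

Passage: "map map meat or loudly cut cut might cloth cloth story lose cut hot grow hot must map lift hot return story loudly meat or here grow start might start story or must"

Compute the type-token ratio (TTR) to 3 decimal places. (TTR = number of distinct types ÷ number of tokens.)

N = 33 tokens, V = 16 types.
TTR = V / N = 16 / 33 = 0.485

0.485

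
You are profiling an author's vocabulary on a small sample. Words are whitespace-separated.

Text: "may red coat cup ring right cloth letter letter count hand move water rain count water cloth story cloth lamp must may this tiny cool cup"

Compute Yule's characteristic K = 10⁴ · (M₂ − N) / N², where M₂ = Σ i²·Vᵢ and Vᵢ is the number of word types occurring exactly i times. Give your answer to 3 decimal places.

Frequencies: cloth:3, may:2, cup:2, letter:2, count:2, water:2, red:1, coat:1, ring:1, right:1, hand:1, move:1, rain:1, story:1, lamp:1, must:1, this:1, tiny:1, cool:1
N = 26. Frequency spectrum: V_1=13, V_2=5, V_3=1
M₂ = 1²·13 + 2²·5 + 3²·1 = 42
K = 10000 × (42 − 26) / 26² = 236.686

236.686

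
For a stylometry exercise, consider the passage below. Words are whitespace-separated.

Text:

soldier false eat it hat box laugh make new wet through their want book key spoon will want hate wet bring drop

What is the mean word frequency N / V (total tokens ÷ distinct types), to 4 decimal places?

N = 22 tokens, V = 20 types.
Mean frequency = N / V = 22 / 20 = 1.1000

1.1000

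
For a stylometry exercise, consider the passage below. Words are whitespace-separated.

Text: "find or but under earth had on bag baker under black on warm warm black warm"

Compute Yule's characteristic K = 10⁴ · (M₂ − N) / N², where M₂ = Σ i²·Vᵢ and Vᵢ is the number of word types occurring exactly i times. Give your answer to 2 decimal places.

Frequencies: warm:3, under:2, on:2, black:2, find:1, or:1, but:1, earth:1, had:1, bag:1, baker:1
N = 16. Frequency spectrum: V_1=7, V_2=3, V_3=1
M₂ = 1²·7 + 2²·3 + 3²·1 = 28
K = 10000 × (28 − 16) / 16² = 468.75

468.75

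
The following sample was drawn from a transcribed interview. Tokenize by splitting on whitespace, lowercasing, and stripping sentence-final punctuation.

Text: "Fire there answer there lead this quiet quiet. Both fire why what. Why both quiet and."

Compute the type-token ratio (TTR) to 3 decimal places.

N = 16 tokens, V = 10 types.
TTR = V / N = 10 / 16 = 0.625

0.625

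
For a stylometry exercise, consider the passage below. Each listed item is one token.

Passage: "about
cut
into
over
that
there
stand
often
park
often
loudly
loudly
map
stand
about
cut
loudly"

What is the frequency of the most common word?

Frequencies: loudly:3, about:2, cut:2, stand:2, often:2, into:1, over:1, that:1, there:1, park:1, map:1
Most common: 'loudly' with frequency 3.

3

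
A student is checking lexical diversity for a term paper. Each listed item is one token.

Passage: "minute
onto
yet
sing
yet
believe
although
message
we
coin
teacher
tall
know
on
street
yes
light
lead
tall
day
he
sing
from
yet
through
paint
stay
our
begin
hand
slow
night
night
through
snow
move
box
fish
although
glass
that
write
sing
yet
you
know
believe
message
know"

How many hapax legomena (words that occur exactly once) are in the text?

27

Frequencies: yet:4, sing:3, know:3, believe:2, although:2, message:2, tall:2, through:2, night:2, minute:1, onto:1, we:1, coin:1, teacher:1, on:1, street:1, yes:1, light:1, lead:1, day:1, … (16 more, each freq 1)
Hapax (freq=1): begin, box, coin, day, fish, from, glass, hand, he, lead, light, minute, move, on, onto, our, paint, slow, snow, stay, street, teacher, that, we, write, yes, you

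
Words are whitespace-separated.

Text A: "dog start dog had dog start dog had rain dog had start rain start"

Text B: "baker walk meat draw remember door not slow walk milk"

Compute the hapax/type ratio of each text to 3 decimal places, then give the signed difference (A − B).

-0.889

A: hapax=0, V=4, ratio=0.000
B: hapax=8, V=9, ratio=0.889
Difference = 0.000 − 0.889 = -0.889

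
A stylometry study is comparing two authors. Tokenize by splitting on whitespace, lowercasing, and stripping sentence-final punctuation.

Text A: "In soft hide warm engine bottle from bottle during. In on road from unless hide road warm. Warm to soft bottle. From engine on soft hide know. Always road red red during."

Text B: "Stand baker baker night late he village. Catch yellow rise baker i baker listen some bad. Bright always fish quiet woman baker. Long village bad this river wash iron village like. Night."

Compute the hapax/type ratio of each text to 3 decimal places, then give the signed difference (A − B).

-0.566

A: hapax=4, V=15, ratio=0.267
B: hapax=20, V=24, ratio=0.833
Difference = 0.267 − 0.833 = -0.566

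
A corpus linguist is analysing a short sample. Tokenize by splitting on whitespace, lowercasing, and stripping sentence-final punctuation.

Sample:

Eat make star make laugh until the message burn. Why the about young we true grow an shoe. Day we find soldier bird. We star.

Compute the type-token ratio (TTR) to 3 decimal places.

0.800

N = 25 tokens, V = 20 types.
TTR = V / N = 20 / 25 = 0.800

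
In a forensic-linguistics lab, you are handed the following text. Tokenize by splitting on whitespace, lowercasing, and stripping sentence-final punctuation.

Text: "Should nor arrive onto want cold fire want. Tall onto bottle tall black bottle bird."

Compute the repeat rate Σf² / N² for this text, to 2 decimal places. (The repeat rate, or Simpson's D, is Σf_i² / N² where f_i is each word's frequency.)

Frequencies: onto:2, want:2, tall:2, bottle:2, should:1, nor:1, arrive:1, cold:1, fire:1, black:1, bird:1
Σf² = 23; N² = 225
Repeat rate = 23 / 225 = 0.10

0.10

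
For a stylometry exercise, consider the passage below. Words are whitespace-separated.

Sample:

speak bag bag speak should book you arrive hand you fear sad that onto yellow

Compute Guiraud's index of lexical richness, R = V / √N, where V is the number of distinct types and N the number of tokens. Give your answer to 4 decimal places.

N = 15, V = 12.
√N = 3.872983
R = 12 / 3.872983 = 3.0984

3.0984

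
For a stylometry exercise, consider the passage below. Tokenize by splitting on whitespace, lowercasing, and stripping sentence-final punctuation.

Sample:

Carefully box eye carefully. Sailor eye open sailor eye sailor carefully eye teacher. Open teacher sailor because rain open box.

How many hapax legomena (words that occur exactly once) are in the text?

Frequencies: eye:4, sailor:4, carefully:3, open:3, box:2, teacher:2, because:1, rain:1
Hapax (freq=1): because, rain

2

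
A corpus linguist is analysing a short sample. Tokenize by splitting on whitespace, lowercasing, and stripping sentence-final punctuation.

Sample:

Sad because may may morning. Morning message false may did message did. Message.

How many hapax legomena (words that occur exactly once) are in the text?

Frequencies: may:3, message:3, morning:2, did:2, sad:1, because:1, false:1
Hapax (freq=1): because, false, sad

3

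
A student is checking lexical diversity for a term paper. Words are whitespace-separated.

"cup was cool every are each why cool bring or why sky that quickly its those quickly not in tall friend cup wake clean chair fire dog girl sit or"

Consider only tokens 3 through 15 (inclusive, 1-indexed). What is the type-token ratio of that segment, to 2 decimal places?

Segment tokens 3–15: cool, every, are, each, why, cool, bring, or, why, sky, that, quickly, its
Segment N = 13, segment V = 11.
TTR = 11 / 13 = 0.85

0.85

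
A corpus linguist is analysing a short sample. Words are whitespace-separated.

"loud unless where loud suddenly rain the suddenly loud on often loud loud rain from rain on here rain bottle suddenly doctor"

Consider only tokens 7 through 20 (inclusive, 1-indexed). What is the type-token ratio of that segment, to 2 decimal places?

Segment tokens 7–20: the, suddenly, loud, on, often, loud, loud, rain, from, rain, on, here, rain, bottle
Segment N = 14, segment V = 9.
TTR = 9 / 14 = 0.64

0.64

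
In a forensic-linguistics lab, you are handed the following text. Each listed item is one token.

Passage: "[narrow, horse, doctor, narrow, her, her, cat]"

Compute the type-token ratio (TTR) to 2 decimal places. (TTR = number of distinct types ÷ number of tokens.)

0.71

N = 7 tokens, V = 5 types.
TTR = V / N = 5 / 7 = 0.71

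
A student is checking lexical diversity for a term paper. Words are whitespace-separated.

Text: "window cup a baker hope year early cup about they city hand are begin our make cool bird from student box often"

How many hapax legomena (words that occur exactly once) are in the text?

20

Frequencies: cup:2, window:1, a:1, baker:1, hope:1, year:1, early:1, about:1, they:1, city:1, hand:1, are:1, begin:1, our:1, make:1, cool:1, bird:1, from:1, student:1, box:1, … (1 more, each freq 1)
Hapax (freq=1): a, about, are, baker, begin, bird, box, city, cool, early, from, hand, hope, make, often, our, student, they, window, year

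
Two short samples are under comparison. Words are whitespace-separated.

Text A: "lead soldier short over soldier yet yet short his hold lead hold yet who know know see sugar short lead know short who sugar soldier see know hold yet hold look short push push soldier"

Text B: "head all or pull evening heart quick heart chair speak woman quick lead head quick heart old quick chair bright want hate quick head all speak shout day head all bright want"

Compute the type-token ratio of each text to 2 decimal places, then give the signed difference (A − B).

-0.16

TTR(A) = 13/35 = 0.37
TTR(B) = 17/32 = 0.53
Difference = 0.37 − 0.53 = -0.16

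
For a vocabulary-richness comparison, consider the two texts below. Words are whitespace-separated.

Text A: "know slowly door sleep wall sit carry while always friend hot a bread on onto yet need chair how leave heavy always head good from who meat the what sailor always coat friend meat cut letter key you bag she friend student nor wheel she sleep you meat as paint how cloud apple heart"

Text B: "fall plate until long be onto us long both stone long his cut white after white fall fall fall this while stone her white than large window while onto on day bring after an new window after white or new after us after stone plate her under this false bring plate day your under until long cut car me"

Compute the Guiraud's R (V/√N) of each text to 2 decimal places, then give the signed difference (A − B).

2.08

A: V=44, N=54, R=5.99
B: V=30, N=59, R=3.91
Difference = 5.99 − 3.91 = 2.08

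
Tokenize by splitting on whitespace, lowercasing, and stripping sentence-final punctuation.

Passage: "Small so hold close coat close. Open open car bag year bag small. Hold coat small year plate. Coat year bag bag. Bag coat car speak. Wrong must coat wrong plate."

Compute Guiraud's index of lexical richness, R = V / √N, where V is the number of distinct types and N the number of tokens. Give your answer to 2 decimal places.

2.33

N = 31, V = 13.
√N = 5.567764
R = 13 / 5.567764 = 2.33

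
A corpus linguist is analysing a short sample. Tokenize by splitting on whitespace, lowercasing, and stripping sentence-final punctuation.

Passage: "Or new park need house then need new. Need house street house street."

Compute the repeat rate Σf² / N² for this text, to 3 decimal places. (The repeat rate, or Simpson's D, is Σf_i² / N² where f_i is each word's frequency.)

Frequencies: need:3, house:3, new:2, street:2, or:1, park:1, then:1
Σf² = 29; N² = 169
Repeat rate = 29 / 169 = 0.172

0.172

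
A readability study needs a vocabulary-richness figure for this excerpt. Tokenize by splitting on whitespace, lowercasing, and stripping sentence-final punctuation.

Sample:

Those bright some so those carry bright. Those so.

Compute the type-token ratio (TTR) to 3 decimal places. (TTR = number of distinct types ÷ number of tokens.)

0.556

N = 9 tokens, V = 5 types.
TTR = V / N = 5 / 9 = 0.556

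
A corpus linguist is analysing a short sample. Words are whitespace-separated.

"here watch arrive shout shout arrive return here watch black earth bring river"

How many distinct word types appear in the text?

Distinct types: {arrive, black, bring, earth, here, return, river, shout, watch}
V = 9

9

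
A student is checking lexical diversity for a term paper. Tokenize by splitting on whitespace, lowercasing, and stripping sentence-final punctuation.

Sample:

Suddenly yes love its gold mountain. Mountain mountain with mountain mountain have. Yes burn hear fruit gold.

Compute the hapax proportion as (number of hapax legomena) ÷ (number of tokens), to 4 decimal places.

Frequencies: mountain:5, yes:2, gold:2, suddenly:1, love:1, its:1, with:1, have:1, burn:1, hear:1, fruit:1
Hapax count = 8; token count = 17.
Ratio = 8 / 17 = 0.4706

0.4706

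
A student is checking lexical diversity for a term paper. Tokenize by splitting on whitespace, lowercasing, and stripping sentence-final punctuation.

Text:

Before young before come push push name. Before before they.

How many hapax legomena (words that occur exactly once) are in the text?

4

Frequencies: before:4, push:2, young:1, come:1, name:1, they:1
Hapax (freq=1): come, name, they, young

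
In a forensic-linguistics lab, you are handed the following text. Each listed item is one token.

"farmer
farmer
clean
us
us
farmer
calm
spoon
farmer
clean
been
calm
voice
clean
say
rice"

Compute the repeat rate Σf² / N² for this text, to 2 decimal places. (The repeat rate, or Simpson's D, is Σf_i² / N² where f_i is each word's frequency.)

0.15

Frequencies: farmer:4, clean:3, us:2, calm:2, spoon:1, been:1, voice:1, say:1, rice:1
Σf² = 38; N² = 256
Repeat rate = 38 / 256 = 0.15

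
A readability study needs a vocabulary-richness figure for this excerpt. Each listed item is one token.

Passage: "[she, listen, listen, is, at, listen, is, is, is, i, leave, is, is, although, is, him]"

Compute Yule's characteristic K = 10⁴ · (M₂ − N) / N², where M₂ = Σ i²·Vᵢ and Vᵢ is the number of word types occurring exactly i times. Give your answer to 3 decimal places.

Frequencies: is:7, listen:3, she:1, at:1, i:1, leave:1, although:1, him:1
N = 16. Frequency spectrum: V_1=6, V_3=1, V_7=1
M₂ = 1²·6 + 3²·1 + 7²·1 = 64
K = 10000 × (64 − 16) / 16² = 1875.000

1875.000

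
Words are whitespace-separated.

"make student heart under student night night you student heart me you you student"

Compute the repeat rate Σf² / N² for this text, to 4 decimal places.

Frequencies: student:4, you:3, heart:2, night:2, make:1, under:1, me:1
Σf² = 36; N² = 196
Repeat rate = 36 / 196 = 0.1837

0.1837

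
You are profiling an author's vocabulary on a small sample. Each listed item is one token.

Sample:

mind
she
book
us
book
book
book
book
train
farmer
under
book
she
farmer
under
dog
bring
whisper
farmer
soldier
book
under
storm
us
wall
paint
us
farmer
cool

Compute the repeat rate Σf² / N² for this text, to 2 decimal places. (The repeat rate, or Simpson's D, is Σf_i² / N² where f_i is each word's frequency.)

Frequencies: book:7, farmer:4, us:3, under:3, she:2, mind:1, train:1, dog:1, bring:1, whisper:1, soldier:1, storm:1, wall:1, paint:1, cool:1
Σf² = 97; N² = 841
Repeat rate = 97 / 841 = 0.12

0.12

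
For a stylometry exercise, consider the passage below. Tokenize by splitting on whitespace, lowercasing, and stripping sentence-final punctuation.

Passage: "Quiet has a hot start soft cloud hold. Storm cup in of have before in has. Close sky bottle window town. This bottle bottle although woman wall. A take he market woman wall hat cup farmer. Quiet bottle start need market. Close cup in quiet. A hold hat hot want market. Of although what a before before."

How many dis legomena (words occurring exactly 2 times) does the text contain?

Frequencies: a:4, bottle:4, quiet:3, cup:3, in:3, before:3, market:3, has:2, hot:2, start:2, hold:2, of:2, close:2, although:2, woman:2, wall:2, hat:2, soft:1, cloud:1, storm:1, … (11 more, each freq 1)
Words with frequency 2: although, close, has, hat, hold, hot, of, start, wall, woman

10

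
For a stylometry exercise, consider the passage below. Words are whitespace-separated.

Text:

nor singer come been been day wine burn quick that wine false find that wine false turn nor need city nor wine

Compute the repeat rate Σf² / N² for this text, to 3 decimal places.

0.095

Frequencies: wine:4, nor:3, been:2, that:2, false:2, singer:1, come:1, day:1, burn:1, quick:1, find:1, turn:1, need:1, city:1
Σf² = 46; N² = 484
Repeat rate = 46 / 484 = 0.095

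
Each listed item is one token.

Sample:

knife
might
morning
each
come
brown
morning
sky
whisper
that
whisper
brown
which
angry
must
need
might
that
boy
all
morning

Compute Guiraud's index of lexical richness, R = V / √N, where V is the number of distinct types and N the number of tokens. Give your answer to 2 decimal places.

3.27

N = 21, V = 15.
√N = 4.582576
R = 15 / 4.582576 = 3.27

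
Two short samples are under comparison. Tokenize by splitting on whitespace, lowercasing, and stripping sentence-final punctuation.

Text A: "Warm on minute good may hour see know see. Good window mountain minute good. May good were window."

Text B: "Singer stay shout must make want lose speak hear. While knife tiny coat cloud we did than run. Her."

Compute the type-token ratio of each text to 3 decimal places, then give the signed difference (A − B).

-0.389

TTR(A) = 11/18 = 0.611
TTR(B) = 19/19 = 1.000
Difference = 0.611 − 1.000 = -0.389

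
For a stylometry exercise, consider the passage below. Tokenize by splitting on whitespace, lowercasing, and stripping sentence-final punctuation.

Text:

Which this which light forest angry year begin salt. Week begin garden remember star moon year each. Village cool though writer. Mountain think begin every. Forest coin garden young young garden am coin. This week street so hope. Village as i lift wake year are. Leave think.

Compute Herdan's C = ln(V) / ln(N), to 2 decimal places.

0.91

N = 47, V = 33.
ln(V) = 3.496508, ln(N) = 3.850148
C = 3.496508 / 3.850148 = 0.91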